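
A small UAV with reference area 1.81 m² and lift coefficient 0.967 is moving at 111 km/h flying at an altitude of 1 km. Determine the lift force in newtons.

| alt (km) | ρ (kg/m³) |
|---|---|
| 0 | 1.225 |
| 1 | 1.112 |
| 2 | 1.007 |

L = 925 N

At 1 km, from the table: ρ = 1.112 kg/m³.
Convert speed: v = 111 km/h ÷ 3.6 = 30.83 m/s.
L = ½ρv²S·CL = ½ × 1.112 × 30.83² × 1.81 × 0.967 = 925 N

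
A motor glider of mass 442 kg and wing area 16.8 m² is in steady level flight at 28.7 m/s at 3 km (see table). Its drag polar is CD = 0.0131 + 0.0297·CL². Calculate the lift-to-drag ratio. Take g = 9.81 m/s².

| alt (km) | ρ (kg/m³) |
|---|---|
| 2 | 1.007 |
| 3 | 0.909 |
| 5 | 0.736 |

At 3 km, from the table: ρ = 0.909 kg/m³.
Weight W = mg = 442 × 9.81 = 4336 N; in level flight L = W.
Dynamic pressure q = 0.5 × 0.909 × 28.7² = 374.4 Pa.
CL = W/(q·S) = 4336 / (374.4 × 16.8) = 0.6894.
CD = 0.0131 + 0.0297 × 0.6894² = 0.02722.
L/D = CL/CD = 0.6894 / 0.02722 = 25.3

L/D = 25.3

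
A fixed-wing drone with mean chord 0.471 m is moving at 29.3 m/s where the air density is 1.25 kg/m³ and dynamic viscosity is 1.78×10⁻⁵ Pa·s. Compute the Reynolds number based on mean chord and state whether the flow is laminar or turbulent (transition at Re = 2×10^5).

Re = ρ·v·c/μ = 1.25 × 29.3 × 0.471 / (1.78×10⁻⁵) = 9.69×10^5
Since 9.69×10^5 > 2×10^5, the flow is turbulent.

Re = 9.69×10^5 (turbulent)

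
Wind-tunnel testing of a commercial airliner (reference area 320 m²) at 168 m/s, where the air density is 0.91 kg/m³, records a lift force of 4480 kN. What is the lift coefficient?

From L = ½ρv²S·CL, rearranging gives CL = 2L/(ρv²S).
CL = 2 × 4.48×10^6 / (0.91 × 168² × 320) = 1.09

CL = 1.09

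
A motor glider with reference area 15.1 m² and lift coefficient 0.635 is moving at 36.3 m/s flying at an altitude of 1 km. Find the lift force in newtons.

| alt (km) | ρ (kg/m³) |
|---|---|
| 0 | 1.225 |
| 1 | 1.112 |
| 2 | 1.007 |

L = 7020 N

At 1 km, from the table: ρ = 1.112 kg/m³.
Dynamic pressure q = ½ρv² = ½ × 1.112 × 36.3² = 732.6 Pa.
L = q·S·CL = 732.6 × 15.1 × 0.635 = 7020 N ≈ 7.02 kN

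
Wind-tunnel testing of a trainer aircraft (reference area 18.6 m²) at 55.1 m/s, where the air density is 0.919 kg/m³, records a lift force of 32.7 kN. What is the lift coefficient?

From L = ½ρv²S·CL, rearranging gives CL = 2L/(ρv²S).
CL = 2 × 32700 / (0.919 × 55.1² × 18.6) = 1.26

CL = 1.26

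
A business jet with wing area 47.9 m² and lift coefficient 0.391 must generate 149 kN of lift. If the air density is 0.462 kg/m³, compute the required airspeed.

v = 186 m/s

L = ½ρv²S·CL ⇒ v = √(2L/(ρ·S·CL))
v = √(2 × 1.49×10^5 / (0.462 × 47.9 × 0.391)) = √34440 = 186 m/s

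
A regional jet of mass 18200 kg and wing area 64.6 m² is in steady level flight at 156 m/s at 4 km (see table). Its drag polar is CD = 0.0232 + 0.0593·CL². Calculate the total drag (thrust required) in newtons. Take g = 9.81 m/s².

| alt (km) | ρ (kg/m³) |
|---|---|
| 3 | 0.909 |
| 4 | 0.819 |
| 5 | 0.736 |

At 4 km, from the table: ρ = 0.819 kg/m³.
In steady level flight, lift balances weight: W = mg = 18200 × 9.81 = 1.7854×10^5 N.
Dynamic pressure q = 0.5 × 0.819 × 156² = 9966 Pa.
CL = W/(q·S) = 1.7854×10^5 / (9966 × 64.6) = 0.2773.
CD = 0.0232 + 0.0593 × 0.2773² = 0.02776.
D = q·S·CD = 9966 × 64.6 × 0.02776 = 17870 N

D = 17900 N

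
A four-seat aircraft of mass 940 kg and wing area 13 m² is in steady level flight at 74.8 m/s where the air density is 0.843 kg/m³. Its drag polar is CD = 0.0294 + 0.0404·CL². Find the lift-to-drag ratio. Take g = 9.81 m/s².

Level flight ⇒ L = W = m·g = 940 × 9.81 = 9221.4 N.
Dynamic pressure q = 0.5 × 0.843 × 74.8² = 2358 Pa.
CL = W/(q·S) = 9221.4 / (2358 × 13) = 0.3008.
CD = 0.0294 + 0.0404 × 0.3008² = 0.03305.
L/D = CL/CD = 0.3008 / 0.03305 = 9.1

L/D = 9.1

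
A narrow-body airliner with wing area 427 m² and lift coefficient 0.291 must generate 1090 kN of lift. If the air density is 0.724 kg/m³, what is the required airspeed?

L = ½ρv²S·CL ⇒ v = √(2L/(ρ·S·CL))
v = √(2 × 1.09×10^6 / (0.724 × 427 × 0.291)) = √24230 = 156 m/s

v = 156 m/s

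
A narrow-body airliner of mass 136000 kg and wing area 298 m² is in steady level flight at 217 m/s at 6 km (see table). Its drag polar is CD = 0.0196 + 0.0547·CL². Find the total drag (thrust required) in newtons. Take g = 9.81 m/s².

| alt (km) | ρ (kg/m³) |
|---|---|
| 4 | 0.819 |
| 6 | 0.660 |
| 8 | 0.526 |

D = 1.12×10^5 N

At 6 km, from the table: ρ = 0.660 kg/m³.
Level flight ⇒ L = W = m·g = 136000 × 9.81 = 1.3342×10^6 N.
q = ½ρv² = ½ × 0.66 × 217² = 15540 Pa.
CL = 2W/(ρv²S) = 2×1.3342×10^6/(0.66×217²×298) = 0.2881.
CD = 0.0196 + 0.0547 × 0.2881² = 0.02414.
D = q·S·CD = 15540 × 298 × 0.02414 = 1.118×10^5 N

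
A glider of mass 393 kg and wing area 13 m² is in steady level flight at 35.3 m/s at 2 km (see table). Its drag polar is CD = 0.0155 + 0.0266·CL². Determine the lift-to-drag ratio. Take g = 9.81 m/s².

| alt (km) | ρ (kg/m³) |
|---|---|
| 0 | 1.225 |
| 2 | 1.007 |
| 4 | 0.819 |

At 2 km, from the table: ρ = 1.007 kg/m³.
Weight W = mg = 393 × 9.81 = 3855.3 N; in level flight L = W.
q = ½ρv² = ½ × 1.007 × 35.3² = 627.4 Pa.
CL = 2W/(ρv²S) = 2×3855.3/(1.007×35.3²×13) = 0.4727.
CD = 0.0155 + 0.0266 × 0.4727² = 0.02144.
L/D = CL/CD = 0.4727 / 0.02144 = 22

L/D = 22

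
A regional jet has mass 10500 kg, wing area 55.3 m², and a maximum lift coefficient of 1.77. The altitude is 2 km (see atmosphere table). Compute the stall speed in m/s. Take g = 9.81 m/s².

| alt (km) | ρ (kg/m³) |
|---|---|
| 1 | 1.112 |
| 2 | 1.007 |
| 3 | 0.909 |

At 2 km, from the table: ρ = 1.007 kg/m³.
Stall occurs when L = W at CL,max. W = mg = 10500 × 9.81 = 1.03×10^5 N.
V_stall = √(2W/(ρ·S·CL,max)) = √(2 × 1.03×10^5 / (1.007 × 55.3 × 1.77))
V_stall = √2090 = 45.7 m/s

V_stall = 45.7 m/s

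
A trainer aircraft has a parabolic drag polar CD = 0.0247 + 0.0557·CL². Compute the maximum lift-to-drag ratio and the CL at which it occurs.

(L/D)max = 13.5, at CL = 0.666

For CD = CD0 + K·CL², (L/D)max occurs at CL* = √(CD0/K) and equals 1/(2√(K·CD0)).
(L/D)max = 1/(2√(0.0557 × 0.0247)) = 1/(2 × 0.03709) = 13.5
CL* = √(0.0247/0.0557) = 0.666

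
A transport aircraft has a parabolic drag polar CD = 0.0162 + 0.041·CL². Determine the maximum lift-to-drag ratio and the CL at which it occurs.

For CD = CD0 + K·CL², (L/D)max occurs at CL* = √(CD0/K) and equals 1/(2√(K·CD0)).
(L/D)max = 1/(2√(0.041 × 0.0162)) = 1/(2 × 0.02577) = 19.4
CL* = √(0.0162/0.041) = 0.629

(L/D)max = 19.4, at CL = 0.629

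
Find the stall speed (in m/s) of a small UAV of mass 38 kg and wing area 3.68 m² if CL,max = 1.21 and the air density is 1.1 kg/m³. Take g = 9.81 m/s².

V_stall = 12.3 m/s

Weight W = mg = 38 × 9.81 = 372.8 N.
From L = ½ρV²S·CL,max = W: V_stall = √(2W/(ρSCL,max)) = √(2·372.8/(1.1·3.68·1.21))
V_stall = √152.2 = 12.3 m/s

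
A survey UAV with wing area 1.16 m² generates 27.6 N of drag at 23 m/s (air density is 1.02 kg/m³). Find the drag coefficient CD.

CD = 0.0882

From D = ½ρv²S·CD, rearranging gives CD = 2D/(ρv²S).
CD = 2 × 27.6 / (1.02 × 23² × 1.16) = 0.0882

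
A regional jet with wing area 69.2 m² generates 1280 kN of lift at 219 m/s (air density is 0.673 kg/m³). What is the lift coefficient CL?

CL = 1.15

From L = ½ρv²S·CL, rearranging gives CL = 2L/(ρv²S).
CL = 2 × 1.28×10^6 / (0.673 × 219² × 69.2) = 1.15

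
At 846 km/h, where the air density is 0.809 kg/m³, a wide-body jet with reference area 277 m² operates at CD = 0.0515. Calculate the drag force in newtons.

Convert speed: v = 846 km/h ÷ 3.6 = 235 m/s.
D = ½ρv²S·CD = ½ × 0.809 × 235² × 277 × 0.0515 = 3.19×10^5 N ≈ 319 kN

D = 3.19×10^5 N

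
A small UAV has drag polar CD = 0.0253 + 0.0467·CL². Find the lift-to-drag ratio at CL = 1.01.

CD = 0.0253 + 0.0467 × 1.01² = 0.07294
L/D = CL/CD = 1.01 / 0.07294 = 13.8

L/D = 13.8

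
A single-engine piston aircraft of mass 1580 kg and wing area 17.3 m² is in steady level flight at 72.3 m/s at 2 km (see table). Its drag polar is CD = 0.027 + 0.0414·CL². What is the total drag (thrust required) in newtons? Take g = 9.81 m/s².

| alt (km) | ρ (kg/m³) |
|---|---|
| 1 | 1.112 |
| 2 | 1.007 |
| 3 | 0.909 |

D = 1450 N

At 2 km, from the table: ρ = 1.007 kg/m³.
Level flight ⇒ L = W = m·g = 1580 × 9.81 = 15500 N.
q = ½ρv² = ½ × 1.007 × 72.3² = 2632 Pa.
Required CL = L/(qS) = 15500/(2632·17.3) = 0.3404.
CD = 0.027 + 0.0414 × 0.3404² = 0.0318.
D = q·S·CD = 2632 × 17.3 × 0.0318 = 1448 N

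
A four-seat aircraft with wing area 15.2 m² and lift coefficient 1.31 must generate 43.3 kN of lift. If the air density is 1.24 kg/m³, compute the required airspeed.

v = 59.2 m/s

L = ½ρv²S·CL ⇒ v = √(2L/(ρ·S·CL))
v = √(2 × 43300 / (1.24 × 15.2 × 1.31)) = √3507 = 59.2 m/s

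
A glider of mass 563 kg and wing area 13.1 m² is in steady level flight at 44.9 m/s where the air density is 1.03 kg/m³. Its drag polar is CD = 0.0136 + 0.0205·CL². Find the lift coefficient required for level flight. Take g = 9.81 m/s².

CL = 0.406

In steady level flight, lift balances weight: W = mg = 563 × 9.81 = 5523 N.
q = ½ρv² = ½ × 1.03 × 44.9² = 1038 Pa.
CL = 2W/(ρv²S) = 2×5523/(1.03×44.9²×13.1) = 0.4061.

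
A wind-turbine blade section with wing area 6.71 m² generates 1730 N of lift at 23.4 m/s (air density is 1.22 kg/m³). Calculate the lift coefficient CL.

CL = 0.772

From L = ½ρv²S·CL, rearranging gives CL = 2L/(ρv²S).
CL = 2 × 1730 / (1.22 × 23.4² × 6.71) = 0.772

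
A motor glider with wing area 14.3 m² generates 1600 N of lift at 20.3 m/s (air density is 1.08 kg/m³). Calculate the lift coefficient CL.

From L = ½ρv²S·CL, rearranging gives CL = 2L/(ρv²S).
CL = 2 × 1600 / (1.08 × 20.3² × 14.3) = 0.503

CL = 0.503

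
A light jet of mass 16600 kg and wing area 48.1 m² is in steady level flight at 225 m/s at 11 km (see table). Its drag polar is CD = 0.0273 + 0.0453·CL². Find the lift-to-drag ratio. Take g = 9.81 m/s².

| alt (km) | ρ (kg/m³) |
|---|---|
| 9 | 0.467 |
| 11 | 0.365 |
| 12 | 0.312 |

At 11 km, from the table: ρ = 0.365 kg/m³.
Weight W = mg = 16600 × 9.81 = 1.6285×10^5 N; in level flight L = W.
q = ½ρv² = ½ × 0.365 × 225² = 9239 Pa.
CL = 2W/(ρv²S) = 2×1.6285×10^5/(0.365×225²×48.1) = 0.3664.
CD = 0.0273 + 0.0453 × 0.3664² = 0.03338.
L/D = CL/CD = 0.3664 / 0.03338 = 11

L/D = 11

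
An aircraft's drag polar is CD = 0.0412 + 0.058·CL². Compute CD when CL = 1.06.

CD = 0.106

CD = 0.0412 + 0.058 × 1.06² = 0.0412 + 0.06517 = 0.106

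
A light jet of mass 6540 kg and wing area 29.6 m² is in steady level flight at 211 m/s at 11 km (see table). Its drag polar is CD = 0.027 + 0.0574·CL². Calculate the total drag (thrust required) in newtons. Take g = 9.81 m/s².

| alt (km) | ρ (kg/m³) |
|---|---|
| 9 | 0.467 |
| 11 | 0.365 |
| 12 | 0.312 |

At 11 km, from the table: ρ = 0.365 kg/m³.
Level flight ⇒ L = W = m·g = 6540 × 9.81 = 64157 N.
Dynamic pressure q = 0.5 × 0.365 × 211² = 8125 Pa.
CL = W/(q·S) = 64157 / (8125 × 29.6) = 0.2668.
CD = 0.027 + 0.0574 × 0.2668² = 0.03108.
D = q·S·CD = 8125 × 29.6 × 0.03108 = 7476 N

D = 7480 N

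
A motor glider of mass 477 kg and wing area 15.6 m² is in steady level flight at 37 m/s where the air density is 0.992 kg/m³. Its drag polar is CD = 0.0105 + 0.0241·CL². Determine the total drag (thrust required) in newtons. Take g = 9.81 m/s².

Weight W = mg = 477 × 9.81 = 4679.4 N; in level flight L = W.
q = ½ρv² = ½ × 0.992 × 37² = 679 Pa.
Required CL = L/(qS) = 4679.4/(679·15.6) = 0.4418.
CD = 0.0105 + 0.0241 × 0.4418² = 0.0152.
D = q·S·CD = 679 × 15.6 × 0.0152 = 161 N

D = 161 N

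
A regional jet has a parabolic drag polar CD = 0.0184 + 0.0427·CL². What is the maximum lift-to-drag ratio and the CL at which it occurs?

(L/D)max = 17.8, at CL = 0.656

For CD = CD0 + K·CL², (L/D)max occurs at CL* = √(CD0/K) and equals 1/(2√(K·CD0)).
(L/D)max = 1/(2√(0.0427 × 0.0184)) = 1/(2 × 0.02803) = 17.8
CL* = √(0.0184/0.0427) = 0.656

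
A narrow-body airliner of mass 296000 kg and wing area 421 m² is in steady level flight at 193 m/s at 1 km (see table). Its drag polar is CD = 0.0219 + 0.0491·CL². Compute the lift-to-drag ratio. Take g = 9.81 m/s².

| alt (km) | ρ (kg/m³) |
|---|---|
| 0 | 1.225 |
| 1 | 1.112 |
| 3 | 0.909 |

L/D = 12.2

At 1 km, from the table: ρ = 1.112 kg/m³.
In steady level flight, lift balances weight: W = mg = 296000 × 9.81 = 2.9038×10^6 N.
q = ½ρv² = ½ × 1.112 × 193² = 20710 Pa.
CL = 2W/(ρv²S) = 2×2.9038×10^6/(1.112×193²×421) = 0.333.
CD = 0.0219 + 0.0491 × 0.333² = 0.02735.
L/D = CL/CD = 0.333 / 0.02735 = 12.2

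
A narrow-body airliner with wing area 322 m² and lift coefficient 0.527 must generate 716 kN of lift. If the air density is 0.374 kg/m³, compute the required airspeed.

v = 150 m/s

L = ½ρv²S·CL ⇒ v = √(2L/(ρ·S·CL))
v = √(2 × 7.16×10^5 / (0.374 × 322 × 0.527)) = √22560 = 150 m/s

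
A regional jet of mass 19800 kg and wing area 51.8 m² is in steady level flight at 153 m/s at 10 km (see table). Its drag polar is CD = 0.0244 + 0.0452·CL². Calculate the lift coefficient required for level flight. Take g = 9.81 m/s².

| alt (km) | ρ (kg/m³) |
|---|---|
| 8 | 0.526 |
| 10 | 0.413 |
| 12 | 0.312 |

At 10 km, from the table: ρ = 0.413 kg/m³.
Weight W = mg = 19800 × 9.81 = 1.9424×10^5 N; in level flight L = W.
q = ½ρv² = ½ × 0.413 × 153² = 4834 Pa.
CL = W/(q·S) = 1.9424×10^5 / (4834 × 51.8) = 0.7757.

CL = 0.776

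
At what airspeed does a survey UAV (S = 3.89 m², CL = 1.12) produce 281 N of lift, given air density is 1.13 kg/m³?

v = 10.7 m/s

L = ½ρv²S·CL ⇒ v = √(2L/(ρ·S·CL))
v = √(2 × 281 / (1.13 × 3.89 × 1.12)) = √114.2 = 10.7 m/s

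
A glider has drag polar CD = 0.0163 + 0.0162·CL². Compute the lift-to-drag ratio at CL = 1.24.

L/D = 30.1

CD = 0.0163 + 0.0162 × 1.24² = 0.04121
L/D = CL/CD = 1.24 / 0.04121 = 30.1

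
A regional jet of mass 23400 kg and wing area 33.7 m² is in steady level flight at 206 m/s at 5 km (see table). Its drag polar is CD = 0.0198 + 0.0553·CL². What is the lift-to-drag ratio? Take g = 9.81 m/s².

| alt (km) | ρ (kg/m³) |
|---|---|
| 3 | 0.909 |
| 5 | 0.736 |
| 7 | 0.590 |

At 5 km, from the table: ρ = 0.736 kg/m³.
Weight W = mg = 23400 × 9.81 = 2.2955×10^5 N; in level flight L = W.
Dynamic pressure q = 0.5 × 0.736 × 206² = 15620 Pa.
Required CL = L/(qS) = 2.2955×10^5/(15620·33.7) = 0.4362.
CD = 0.0198 + 0.0553 × 0.4362² = 0.03032.
L/D = CL/CD = 0.4362 / 0.03032 = 14.4

L/D = 14.4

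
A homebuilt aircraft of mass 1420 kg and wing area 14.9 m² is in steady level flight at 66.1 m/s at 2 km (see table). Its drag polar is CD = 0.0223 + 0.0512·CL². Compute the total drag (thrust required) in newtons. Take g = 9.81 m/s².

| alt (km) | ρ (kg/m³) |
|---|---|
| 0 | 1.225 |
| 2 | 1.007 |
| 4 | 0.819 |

D = 1030 N

At 2 km, from the table: ρ = 1.007 kg/m³.
In steady level flight, lift balances weight: W = mg = 1420 × 9.81 = 13930 N.
q = ½ρv² = ½ × 1.007 × 66.1² = 2200 Pa.
CL = 2W/(ρv²S) = 2×13930/(1.007×66.1²×14.9) = 0.425.
CD = 0.0223 + 0.0512 × 0.425² = 0.03155.
D = q·S·CD = 2200 × 14.9 × 0.03155 = 1034 N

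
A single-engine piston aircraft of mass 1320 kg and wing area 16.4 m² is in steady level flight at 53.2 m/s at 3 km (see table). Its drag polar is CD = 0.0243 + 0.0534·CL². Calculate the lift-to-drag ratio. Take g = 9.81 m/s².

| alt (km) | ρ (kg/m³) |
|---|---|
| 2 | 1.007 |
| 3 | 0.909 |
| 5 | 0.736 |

At 3 km, from the table: ρ = 0.909 kg/m³.
In steady level flight, lift balances weight: W = mg = 1320 × 9.81 = 12949 N.
q = ½ρv² = ½ × 0.909 × 53.2² = 1286 Pa.
CL = W/(q·S) = 12949 / (1286 × 16.4) = 0.6138.
CD = 0.0243 + 0.0534 × 0.6138² = 0.04442.
L/D = CL/CD = 0.6138 / 0.04442 = 13.8

L/D = 13.8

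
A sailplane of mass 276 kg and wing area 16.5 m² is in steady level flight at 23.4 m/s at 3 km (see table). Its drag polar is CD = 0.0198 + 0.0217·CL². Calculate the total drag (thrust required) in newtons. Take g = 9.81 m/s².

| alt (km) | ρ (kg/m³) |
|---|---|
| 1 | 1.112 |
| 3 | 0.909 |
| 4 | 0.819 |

D = 120 N

At 3 km, from the table: ρ = 0.909 kg/m³.
Weight W = mg = 276 × 9.81 = 2707.6 N; in level flight L = W.
Dynamic pressure q = 0.5 × 0.909 × 23.4² = 248.9 Pa.
CL = 2W/(ρv²S) = 2×2707.6/(0.909×23.4²×16.5) = 0.6594.
CD = 0.0198 + 0.0217 × 0.6594² = 0.02923.
D = q·S·CD = 248.9 × 16.5 × 0.02923 = 120 N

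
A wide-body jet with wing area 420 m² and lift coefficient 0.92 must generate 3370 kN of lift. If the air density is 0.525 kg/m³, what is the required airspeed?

L = ½ρv²S·CL ⇒ v = √(2L/(ρ·S·CL))
v = √(2 × 3.37×10^6 / (0.525 × 420 × 0.92)) = √33220 = 182 m/s

v = 182 m/s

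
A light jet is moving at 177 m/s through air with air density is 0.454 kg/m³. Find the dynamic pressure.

q = ½ρv² = ½ × 0.454 × 177² = 7110 Pa

q = 7110 Pa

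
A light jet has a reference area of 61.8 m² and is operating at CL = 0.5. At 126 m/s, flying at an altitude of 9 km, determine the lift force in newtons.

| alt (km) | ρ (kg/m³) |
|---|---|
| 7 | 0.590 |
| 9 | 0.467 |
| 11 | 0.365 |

L = 1.15×10^5 N

At 9 km, from the table: ρ = 0.467 kg/m³.
L = ½ρv²S·CL = ½ × 0.467 × 126² × 61.8 × 0.5 = 1.15×10^5 N ≈ 115 kN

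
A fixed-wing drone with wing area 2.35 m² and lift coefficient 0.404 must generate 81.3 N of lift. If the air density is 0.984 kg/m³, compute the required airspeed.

L = ½ρv²S·CL ⇒ v = √(2L/(ρ·S·CL))
v = √(2 × 81.3 / (0.984 × 2.35 × 0.404)) = √174.1 = 13.2 m/s

v = 13.2 m/s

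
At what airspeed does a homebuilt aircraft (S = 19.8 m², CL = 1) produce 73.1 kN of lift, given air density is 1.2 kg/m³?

L = ½ρv²S·CL ⇒ v = √(2L/(ρ·S·CL))
v = √(2 × 73100 / (1.2 × 19.8 × 1)) = √6153 = 78.4 m/s

v = 78.4 m/s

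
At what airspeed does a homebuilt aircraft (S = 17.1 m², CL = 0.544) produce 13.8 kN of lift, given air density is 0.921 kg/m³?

v = 56.8 m/s

L = ½ρv²S·CL ⇒ v = √(2L/(ρ·S·CL))
v = √(2 × 13800 / (0.921 × 17.1 × 0.544)) = √3221 = 56.8 m/s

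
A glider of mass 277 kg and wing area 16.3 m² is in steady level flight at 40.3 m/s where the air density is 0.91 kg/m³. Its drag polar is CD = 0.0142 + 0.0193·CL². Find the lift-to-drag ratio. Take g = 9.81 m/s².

In steady level flight, lift balances weight: W = mg = 277 × 9.81 = 2717.4 N.
q = ½ρv² = ½ × 0.91 × 40.3² = 739 Pa.
CL = W/(q·S) = 2717.4 / (739 × 16.3) = 0.2256.
CD = 0.0142 + 0.0193 × 0.2256² = 0.01518.
L/D = CL/CD = 0.2256 / 0.01518 = 14.9

L/D = 14.9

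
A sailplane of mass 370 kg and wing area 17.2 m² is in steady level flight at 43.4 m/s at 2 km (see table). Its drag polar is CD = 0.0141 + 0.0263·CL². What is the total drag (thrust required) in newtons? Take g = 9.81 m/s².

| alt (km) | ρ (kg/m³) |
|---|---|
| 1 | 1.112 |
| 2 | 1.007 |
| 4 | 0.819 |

D = 251 N

At 2 km, from the table: ρ = 1.007 kg/m³.
In steady level flight, lift balances weight: W = mg = 370 × 9.81 = 3629.7 N.
Dynamic pressure q = 0.5 × 1.007 × 43.4² = 948.4 Pa.
Required CL = L/(qS) = 3629.7/(948.4·17.2) = 0.2225.
CD = 0.0141 + 0.0263 × 0.2225² = 0.0154.
D = q·S·CD = 948.4 × 17.2 × 0.0154 = 251.2 N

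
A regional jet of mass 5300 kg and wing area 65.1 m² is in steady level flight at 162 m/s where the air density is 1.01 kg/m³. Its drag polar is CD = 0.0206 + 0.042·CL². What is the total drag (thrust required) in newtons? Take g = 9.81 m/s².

D = 17900 N

Weight W = mg = 5300 × 9.81 = 51993 N; in level flight L = W.
Dynamic pressure q = 0.5 × 1.01 × 162² = 13250 Pa.
CL = 2W/(ρv²S) = 2×51993/(1.01×162²×65.1) = 0.06026.
CD = 0.0206 + 0.042 × 0.06026² = 0.02075.
D = q·S·CD = 13250 × 65.1 × 0.02075 = 17900 N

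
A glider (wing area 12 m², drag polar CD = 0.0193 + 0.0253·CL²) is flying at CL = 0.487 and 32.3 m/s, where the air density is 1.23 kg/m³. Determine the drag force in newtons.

D = 195 N

CD = 0.0193 + 0.0253 × 0.487² = 0.0253
D = ½ρv²S·CD = ½ × 1.23 × 32.3² × 12 × 0.0253 = 195 N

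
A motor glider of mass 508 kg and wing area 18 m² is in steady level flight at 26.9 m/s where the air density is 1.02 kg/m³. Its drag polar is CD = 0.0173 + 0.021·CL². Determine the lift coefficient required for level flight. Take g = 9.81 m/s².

Weight W = mg = 508 × 9.81 = 4983.5 N; in level flight L = W.
Dynamic pressure q = 0.5 × 1.02 × 26.9² = 369 Pa.
Required CL = L/(qS) = 4983.5/(369·18) = 0.7502.

CL = 0.75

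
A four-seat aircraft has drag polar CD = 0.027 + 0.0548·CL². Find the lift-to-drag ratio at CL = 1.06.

L/D = 12

CD = 0.027 + 0.0548 × 1.06² = 0.08857
L/D = CL/CD = 1.06 / 0.08857 = 12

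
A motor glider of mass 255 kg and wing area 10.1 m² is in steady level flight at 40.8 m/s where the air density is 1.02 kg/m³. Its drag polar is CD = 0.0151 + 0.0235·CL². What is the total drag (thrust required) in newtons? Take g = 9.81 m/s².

D = 147 N

Weight W = mg = 255 × 9.81 = 2501.6 N; in level flight L = W.
q = ½ρv² = ½ × 1.02 × 40.8² = 849 Pa.
Required CL = L/(qS) = 2501.6/(849·10.1) = 0.2917.
CD = 0.0151 + 0.0235 × 0.2917² = 0.0171.
D = q·S·CD = 849 × 10.1 × 0.0171 = 146.6 N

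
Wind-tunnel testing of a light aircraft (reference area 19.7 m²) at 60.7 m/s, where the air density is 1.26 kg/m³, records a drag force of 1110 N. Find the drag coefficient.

CD = 0.0243

From D = ½ρv²S·CD, rearranging gives CD = 2D/(ρv²S).
CD = 2 × 1110 / (1.26 × 60.7² × 19.7) = 0.0243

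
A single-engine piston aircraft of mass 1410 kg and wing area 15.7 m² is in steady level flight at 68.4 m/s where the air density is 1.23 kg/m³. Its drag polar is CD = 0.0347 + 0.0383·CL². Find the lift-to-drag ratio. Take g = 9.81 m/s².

In steady level flight, lift balances weight: W = mg = 1410 × 9.81 = 13832 N.
q = ½ρv² = ½ × 1.23 × 68.4² = 2877 Pa.
CL = W/(q·S) = 13832 / (2877 × 15.7) = 0.3062.
CD = 0.0347 + 0.0383 × 0.3062² = 0.03829.
L/D = CL/CD = 0.3062 / 0.03829 = 8

L/D = 8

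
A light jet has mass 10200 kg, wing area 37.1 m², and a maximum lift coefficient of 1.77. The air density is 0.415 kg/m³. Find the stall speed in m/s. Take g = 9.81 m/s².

V_stall = 85.7 m/s

At stall, lift equals weight: L = W = m·g = 10200 × 9.81 = 1.001×10^5 N.
V_stall = √(2W/(ρ·S·CL,max)) = √(2 × 1.001×10^5 / (0.415 × 37.1 × 1.77))
V_stall = √7344 = 85.7 m/s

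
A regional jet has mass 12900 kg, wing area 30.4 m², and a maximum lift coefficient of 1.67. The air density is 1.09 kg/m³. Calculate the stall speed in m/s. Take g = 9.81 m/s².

V_stall = 67.6 m/s

Stall occurs when L = W at CL,max. W = mg = 12900 × 9.81 = 1.265×10^5 N.
V_stall = √(2W/(ρ·S·CL,max)) = √(2 × 1.265×10^5 / (1.09 × 30.4 × 1.67))
V_stall = √4574 = 67.6 m/s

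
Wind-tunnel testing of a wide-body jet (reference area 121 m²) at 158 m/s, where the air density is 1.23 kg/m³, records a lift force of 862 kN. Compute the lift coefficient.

From L = ½ρv²S·CL, rearranging gives CL = 2L/(ρv²S).
CL = 2 × 8.62×10^5 / (1.23 × 158² × 121) = 0.464

CL = 0.464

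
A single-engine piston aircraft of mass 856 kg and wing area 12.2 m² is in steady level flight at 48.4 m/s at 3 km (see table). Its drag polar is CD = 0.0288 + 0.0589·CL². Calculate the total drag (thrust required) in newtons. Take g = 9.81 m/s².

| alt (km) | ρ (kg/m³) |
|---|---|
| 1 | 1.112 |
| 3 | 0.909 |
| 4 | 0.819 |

At 3 km, from the table: ρ = 0.909 kg/m³.
Level flight ⇒ L = W = m·g = 856 × 9.81 = 8397.4 N.
Dynamic pressure q = 0.5 × 0.909 × 48.4² = 1065 Pa.
CL = W/(q·S) = 8397.4 / (1065 × 12.2) = 0.6465.
CD = 0.0288 + 0.0589 × 0.6465² = 0.05342.
D = q·S·CD = 1065 × 12.2 × 0.05342 = 693.8 N

D = 694 N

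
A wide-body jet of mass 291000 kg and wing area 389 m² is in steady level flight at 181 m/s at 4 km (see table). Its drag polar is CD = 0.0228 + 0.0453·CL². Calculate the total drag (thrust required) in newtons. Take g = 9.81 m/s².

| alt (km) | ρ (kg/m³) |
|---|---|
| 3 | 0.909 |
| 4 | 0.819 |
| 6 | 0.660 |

D = 1.9×10^5 N

At 4 km, from the table: ρ = 0.819 kg/m³.
Weight W = mg = 291000 × 9.81 = 2.8547×10^6 N; in level flight L = W.
Dynamic pressure q = 0.5 × 0.819 × 181² = 13420 Pa.
Required CL = L/(qS) = 2.8547×10^6/(13420·389) = 0.547.
CD = 0.0228 + 0.0453 × 0.547² = 0.03636.
D = q·S·CD = 13420 × 389 × 0.03636 = 1.897×10^5 N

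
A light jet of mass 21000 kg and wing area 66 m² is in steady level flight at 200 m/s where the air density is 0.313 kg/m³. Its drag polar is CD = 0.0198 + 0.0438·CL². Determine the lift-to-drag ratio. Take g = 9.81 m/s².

L/D = 16.2

In steady level flight, lift balances weight: W = mg = 21000 × 9.81 = 2.0601×10^5 N.
Dynamic pressure q = 0.5 × 0.313 × 200² = 6260 Pa.
CL = 2W/(ρv²S) = 2×2.0601×10^5/(0.313×200²×66) = 0.4986.
CD = 0.0198 + 0.0438 × 0.4986² = 0.03069.
L/D = CL/CD = 0.4986 / 0.03069 = 16.2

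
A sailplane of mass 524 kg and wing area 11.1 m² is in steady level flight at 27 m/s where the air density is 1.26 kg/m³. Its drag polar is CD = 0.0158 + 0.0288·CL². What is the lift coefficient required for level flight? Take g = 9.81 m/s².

CL = 1.01

Weight W = mg = 524 × 9.81 = 5140.4 N; in level flight L = W.
Dynamic pressure q = 0.5 × 1.26 × 27² = 459.3 Pa.
CL = W/(q·S) = 5140.4 / (459.3 × 11.1) = 1.008.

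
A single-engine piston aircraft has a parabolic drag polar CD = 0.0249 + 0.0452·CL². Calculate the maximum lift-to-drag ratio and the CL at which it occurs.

For CD = CD0 + K·CL², (L/D)max occurs at CL* = √(CD0/K) and equals 1/(2√(K·CD0)).
(L/D)max = 1/(2√(0.0452 × 0.0249)) = 1/(2 × 0.03355) = 14.9
CL* = √(0.0249/0.0452) = 0.742

(L/D)max = 14.9, at CL = 0.742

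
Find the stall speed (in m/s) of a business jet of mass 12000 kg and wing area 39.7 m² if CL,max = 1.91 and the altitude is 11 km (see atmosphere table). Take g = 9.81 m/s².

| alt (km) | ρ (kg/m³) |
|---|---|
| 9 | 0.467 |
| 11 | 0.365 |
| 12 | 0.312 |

V_stall = 92.2 m/s

At 11 km, from the table: ρ = 0.365 kg/m³.
Weight W = mg = 12000 × 9.81 = 1.177×10^5 N.
V_stall = √(2W/(ρ·S·CL,max)) = √(2 × 1.177×10^5 / (0.365 × 39.7 × 1.91))
V_stall = √8507 = 92.2 m/s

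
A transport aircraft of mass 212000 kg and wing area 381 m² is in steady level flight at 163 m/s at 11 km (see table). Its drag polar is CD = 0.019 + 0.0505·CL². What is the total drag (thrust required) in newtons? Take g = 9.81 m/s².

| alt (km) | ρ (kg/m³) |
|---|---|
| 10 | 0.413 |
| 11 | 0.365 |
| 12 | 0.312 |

At 11 km, from the table: ρ = 0.365 kg/m³.
In steady level flight, lift balances weight: W = mg = 212000 × 9.81 = 2.0797×10^6 N.
Dynamic pressure q = 0.5 × 0.365 × 163² = 4849 Pa.
Required CL = L/(qS) = 2.0797×10^6/(4849·381) = 1.126.
CD = 0.019 + 0.0505 × 1.126² = 0.083.
D = q·S·CD = 4849 × 381 × 0.083 = 1.533×10^5 N

D = 1.53×10^5 N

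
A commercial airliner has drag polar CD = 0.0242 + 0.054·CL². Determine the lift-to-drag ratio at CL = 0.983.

CD = 0.0242 + 0.054 × 0.983² = 0.07638
L/D = CL/CD = 0.983 / 0.07638 = 12.9

L/D = 12.9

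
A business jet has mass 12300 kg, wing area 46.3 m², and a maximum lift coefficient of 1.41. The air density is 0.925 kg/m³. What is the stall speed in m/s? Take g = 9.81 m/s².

V_stall = 63.2 m/s

Weight W = mg = 12300 × 9.81 = 1.207×10^5 N.
From L = ½ρV²S·CL,max = W: V_stall = √(2W/(ρSCL,max)) = √(2·1.207×10^5/(0.925·46.3·1.41))
V_stall = √3996 = 63.2 m/s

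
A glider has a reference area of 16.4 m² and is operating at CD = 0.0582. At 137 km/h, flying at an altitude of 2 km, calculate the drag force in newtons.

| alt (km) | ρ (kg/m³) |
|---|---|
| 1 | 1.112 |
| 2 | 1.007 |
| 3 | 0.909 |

D = 696 N

At 2 km, from the table: ρ = 1.007 kg/m³.
Convert speed: v = 137 km/h ÷ 3.6 = 38.06 m/s.
Dynamic pressure q = ½ρv² = ½ × 1.007 × 38.06² = 729.2 Pa.
D = q·S·CD = 729.2 × 16.4 × 0.0582 = 696 N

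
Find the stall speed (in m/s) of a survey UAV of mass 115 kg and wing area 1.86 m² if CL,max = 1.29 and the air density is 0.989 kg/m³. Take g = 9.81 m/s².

Weight W = mg = 115 × 9.81 = 1128 N.
V_stall = √(2W/(ρ·S·CL,max)) = √(2 × 1128 / (0.989 × 1.86 × 1.29))
V_stall = √950.8 = 30.8 m/s

V_stall = 30.8 m/s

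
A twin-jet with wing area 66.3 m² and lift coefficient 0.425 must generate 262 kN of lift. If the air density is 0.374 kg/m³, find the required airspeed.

v = 223 m/s

L = ½ρv²S·CL ⇒ v = √(2L/(ρ·S·CL))
v = √(2 × 2.62×10^5 / (0.374 × 66.3 × 0.425)) = √49720 = 223 m/s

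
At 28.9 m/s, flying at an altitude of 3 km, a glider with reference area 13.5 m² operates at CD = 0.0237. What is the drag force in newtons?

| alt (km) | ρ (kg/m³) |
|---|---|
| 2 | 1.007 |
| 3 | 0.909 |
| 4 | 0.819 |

At 3 km, from the table: ρ = 0.909 kg/m³.
D = ½ρv²S·CD = ½ × 0.909 × 28.9² × 13.5 × 0.0237 = 121 N

D = 121 N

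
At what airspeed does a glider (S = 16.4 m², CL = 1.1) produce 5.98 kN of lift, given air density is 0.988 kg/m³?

v = 25.9 m/s

L = ½ρv²S·CL ⇒ v = √(2L/(ρ·S·CL))
v = √(2 × 5980 / (0.988 × 16.4 × 1.1)) = √671 = 25.9 m/s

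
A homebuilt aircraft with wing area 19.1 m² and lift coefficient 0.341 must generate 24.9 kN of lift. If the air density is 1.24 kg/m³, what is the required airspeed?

L = ½ρv²S·CL ⇒ v = √(2L/(ρ·S·CL))
v = √(2 × 24900 / (1.24 × 19.1 × 0.341)) = √6166 = 78.5 m/s

v = 78.5 m/s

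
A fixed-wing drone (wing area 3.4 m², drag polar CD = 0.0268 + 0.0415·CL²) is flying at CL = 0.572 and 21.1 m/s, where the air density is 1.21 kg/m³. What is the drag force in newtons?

CD = 0.0268 + 0.0415 × 0.572² = 0.04038
D = ½ρv²S·CD = ½ × 1.21 × 21.1² × 3.4 × 0.04038 = 37 N

D = 37 N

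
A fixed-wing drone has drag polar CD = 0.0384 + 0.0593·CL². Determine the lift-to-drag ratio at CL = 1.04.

L/D = 10.1

CD = 0.0384 + 0.0593 × 1.04² = 0.1025
L/D = CL/CD = 1.04 / 0.1025 = 10.1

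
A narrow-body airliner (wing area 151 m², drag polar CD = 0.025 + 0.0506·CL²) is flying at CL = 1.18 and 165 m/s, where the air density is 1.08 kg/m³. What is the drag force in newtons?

CD = 0.025 + 0.0506 × 1.18² = 0.09546
D = ½ρv²S·CD = ½ × 1.08 × 165² × 151 × 0.09546 = 2.12×10^5 N

D = 2.12×10^5 N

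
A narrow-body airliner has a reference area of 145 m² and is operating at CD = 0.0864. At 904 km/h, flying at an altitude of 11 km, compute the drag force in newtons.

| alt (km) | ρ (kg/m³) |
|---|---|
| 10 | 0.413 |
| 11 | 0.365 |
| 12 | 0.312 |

D = 1.44×10^5 N

At 11 km, from the table: ρ = 0.365 kg/m³.
Convert speed: v = 904 km/h ÷ 3.6 = 251.1 m/s.
D = ½ρv²S·CD = ½ × 0.365 × 251.1² × 145 × 0.0864 = 1.44×10^5 N ≈ 144 kN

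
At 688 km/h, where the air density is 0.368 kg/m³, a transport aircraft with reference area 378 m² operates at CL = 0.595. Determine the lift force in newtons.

L = 1.51×10^6 N

Convert speed: v = 688 km/h ÷ 3.6 = 191.1 m/s.
L = ½ρv²S·CL = ½ × 0.368 × 191.1² × 378 × 0.595 = 1.51×10^6 N ≈ 1510 kN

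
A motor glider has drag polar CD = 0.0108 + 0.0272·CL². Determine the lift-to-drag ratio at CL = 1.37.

CD = 0.0108 + 0.0272 × 1.37² = 0.06185
L/D = CL/CD = 1.37 / 0.06185 = 22.1

L/D = 22.1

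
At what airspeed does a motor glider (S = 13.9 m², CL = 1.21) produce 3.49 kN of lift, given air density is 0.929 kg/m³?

v = 21.1 m/s

L = ½ρv²S·CL ⇒ v = √(2L/(ρ·S·CL))
v = √(2 × 3490 / (0.929 × 13.9 × 1.21)) = √446.7 = 21.1 m/s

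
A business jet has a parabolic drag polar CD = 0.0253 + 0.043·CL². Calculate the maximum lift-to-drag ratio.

(L/D)max = 15.2

For CD = CD0 + K·CL², (L/D)max occurs at CL* = √(CD0/K) and equals 1/(2√(K·CD0)).
(L/D)max = 1/(2√(0.043 × 0.0253)) = 1/(2 × 0.03298) = 15.2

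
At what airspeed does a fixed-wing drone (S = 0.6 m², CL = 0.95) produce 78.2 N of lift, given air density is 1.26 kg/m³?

L = ½ρv²S·CL ⇒ v = √(2L/(ρ·S·CL))
v = √(2 × 78.2 / (1.26 × 0.6 × 0.95)) = √217.8 = 14.8 m/s

v = 14.8 m/s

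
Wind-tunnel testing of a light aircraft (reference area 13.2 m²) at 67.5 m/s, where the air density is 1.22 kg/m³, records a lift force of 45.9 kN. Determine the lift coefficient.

CL = 1.25

From L = ½ρv²S·CL, rearranging gives CL = 2L/(ρv²S).
CL = 2 × 45900 / (1.22 × 67.5² × 13.2) = 1.25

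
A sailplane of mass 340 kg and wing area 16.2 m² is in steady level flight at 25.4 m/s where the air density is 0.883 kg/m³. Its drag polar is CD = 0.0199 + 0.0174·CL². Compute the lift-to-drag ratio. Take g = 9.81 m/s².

In steady level flight, lift balances weight: W = mg = 340 × 9.81 = 3335.4 N.
Dynamic pressure q = 0.5 × 0.883 × 25.4² = 284.8 Pa.
Required CL = L/(qS) = 3335.4/(284.8·16.2) = 0.7228.
CD = 0.0199 + 0.0174 × 0.7228² = 0.02899.
L/D = CL/CD = 0.7228 / 0.02899 = 24.9

L/D = 24.9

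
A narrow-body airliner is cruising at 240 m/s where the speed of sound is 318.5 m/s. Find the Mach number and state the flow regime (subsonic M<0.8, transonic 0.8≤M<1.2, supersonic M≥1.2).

M = v/a = 240 / 318.5 = 0.754
M = 0.754 → subsonic.

M = 0.754 (subsonic)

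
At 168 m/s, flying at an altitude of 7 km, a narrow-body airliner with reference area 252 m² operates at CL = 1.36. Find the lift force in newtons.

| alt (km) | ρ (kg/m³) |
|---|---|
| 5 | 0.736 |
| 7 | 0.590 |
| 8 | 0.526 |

L = 2.85×10^6 N

At 7 km, from the table: ρ = 0.590 kg/m³.
Dynamic pressure q = ½ρv² = ½ × 0.59 × 168² = 8326 Pa.
L = q·S·CL = 8326 × 252 × 1.36 = 2.85×10^6 N ≈ 2850 kN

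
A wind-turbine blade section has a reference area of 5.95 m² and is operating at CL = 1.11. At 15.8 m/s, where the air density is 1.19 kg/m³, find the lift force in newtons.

Dynamic pressure q = ½ρv² = ½ × 1.19 × 15.8² = 148.5 Pa.
L = q·S·CL = 148.5 × 5.95 × 1.11 = 981 N

L = 981 N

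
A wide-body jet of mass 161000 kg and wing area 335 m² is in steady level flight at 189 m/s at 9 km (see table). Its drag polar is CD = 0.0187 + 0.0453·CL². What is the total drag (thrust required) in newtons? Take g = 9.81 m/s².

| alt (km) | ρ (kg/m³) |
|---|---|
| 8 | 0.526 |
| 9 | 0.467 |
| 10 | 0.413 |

D = 92700 N

At 9 km, from the table: ρ = 0.467 kg/m³.
Weight W = mg = 161000 × 9.81 = 1.5794×10^6 N; in level flight L = W.
Dynamic pressure q = 0.5 × 0.467 × 189² = 8341 Pa.
CL = 2W/(ρv²S) = 2×1.5794×10^6/(0.467×189²×335) = 0.5652.
CD = 0.0187 + 0.0453 × 0.5652² = 0.03317.
D = q·S·CD = 8341 × 335 × 0.03317 = 92690 N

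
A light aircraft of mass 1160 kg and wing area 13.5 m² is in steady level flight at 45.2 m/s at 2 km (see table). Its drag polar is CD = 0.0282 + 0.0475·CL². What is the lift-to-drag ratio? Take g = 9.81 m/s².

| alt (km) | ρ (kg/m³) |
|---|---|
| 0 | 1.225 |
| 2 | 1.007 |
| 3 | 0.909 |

At 2 km, from the table: ρ = 1.007 kg/m³.
Weight W = mg = 1160 × 9.81 = 11380 N; in level flight L = W.
Dynamic pressure q = 0.5 × 1.007 × 45.2² = 1029 Pa.
CL = W/(q·S) = 11380 / (1029 × 13.5) = 0.8194.
CD = 0.0282 + 0.0475 × 0.8194² = 0.0601.
L/D = CL/CD = 0.8194 / 0.0601 = 13.6

L/D = 13.6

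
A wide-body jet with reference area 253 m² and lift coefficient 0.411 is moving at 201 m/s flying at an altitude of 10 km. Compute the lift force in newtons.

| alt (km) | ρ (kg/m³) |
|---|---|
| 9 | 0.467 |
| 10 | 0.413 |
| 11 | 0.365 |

At 10 km, from the table: ρ = 0.413 kg/m³.
Dynamic pressure q = ½ρv² = ½ × 0.413 × 201² = 8343 Pa.
L = q·S·CL = 8343 × 253 × 0.411 = 8.68×10^5 N ≈ 868 kN

L = 8.68×10^5 N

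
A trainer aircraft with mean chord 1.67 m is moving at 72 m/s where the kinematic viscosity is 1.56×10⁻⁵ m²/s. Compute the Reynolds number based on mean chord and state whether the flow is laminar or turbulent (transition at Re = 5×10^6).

Re = 7.71×10^6 (turbulent)

Re = v·c/ν = 72 × 1.67 / (1.56×10⁻⁵) = 7.71×10^6
Since 7.71×10^6 > 5×10^6, the flow is turbulent.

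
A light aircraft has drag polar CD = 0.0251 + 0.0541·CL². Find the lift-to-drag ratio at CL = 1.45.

CD = 0.0251 + 0.0541 × 1.45² = 0.1388
L/D = CL/CD = 1.45 / 0.1388 = 10.4

L/D = 10.4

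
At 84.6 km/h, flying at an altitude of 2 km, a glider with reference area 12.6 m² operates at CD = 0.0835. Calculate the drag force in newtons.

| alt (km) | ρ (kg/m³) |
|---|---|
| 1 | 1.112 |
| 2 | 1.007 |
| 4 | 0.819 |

At 2 km, from the table: ρ = 1.007 kg/m³.
Convert speed: v = 84.6 km/h ÷ 3.6 = 23.5 m/s.
D = ½ρv²S·CD = ½ × 1.007 × 23.5² × 12.6 × 0.0835 = 293 N

D = 293 N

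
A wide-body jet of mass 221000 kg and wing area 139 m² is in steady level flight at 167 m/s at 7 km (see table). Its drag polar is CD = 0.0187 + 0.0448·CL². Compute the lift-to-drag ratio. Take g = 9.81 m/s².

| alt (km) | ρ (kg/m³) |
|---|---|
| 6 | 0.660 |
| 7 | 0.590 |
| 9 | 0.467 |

L/D = 10.5

At 7 km, from the table: ρ = 0.590 kg/m³.
Weight W = mg = 221000 × 9.81 = 2.168×10^6 N; in level flight L = W.
Dynamic pressure q = 0.5 × 0.59 × 167² = 8227 Pa.
CL = W/(q·S) = 2.168×10^6 / (8227 × 139) = 1.896.
CD = 0.0187 + 0.0448 × 1.896² = 0.1797.
L/D = CL/CD = 1.896 / 0.1797 = 10.5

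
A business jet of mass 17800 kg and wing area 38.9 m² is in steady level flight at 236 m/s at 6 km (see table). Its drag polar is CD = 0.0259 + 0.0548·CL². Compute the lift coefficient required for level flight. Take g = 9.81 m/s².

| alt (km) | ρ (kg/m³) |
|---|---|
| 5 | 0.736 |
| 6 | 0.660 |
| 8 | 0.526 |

At 6 km, from the table: ρ = 0.660 kg/m³.
Weight W = mg = 17800 × 9.81 = 1.7462×10^5 N; in level flight L = W.
q = ½ρv² = ½ × 0.66 × 236² = 18380 Pa.
CL = W/(q·S) = 1.7462×10^5 / (18380 × 38.9) = 0.2442.

CL = 0.244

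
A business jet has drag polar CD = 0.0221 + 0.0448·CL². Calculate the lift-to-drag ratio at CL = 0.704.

CD = 0.0221 + 0.0448 × 0.704² = 0.0443
L/D = CL/CD = 0.704 / 0.0443 = 15.9

L/D = 15.9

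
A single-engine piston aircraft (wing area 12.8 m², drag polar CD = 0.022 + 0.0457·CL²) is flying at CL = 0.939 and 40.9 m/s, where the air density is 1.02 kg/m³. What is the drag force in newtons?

D = 680 N

CD = 0.022 + 0.0457 × 0.939² = 0.06229
D = ½ρv²S·CD = ½ × 1.02 × 40.9² × 12.8 × 0.06229 = 680 N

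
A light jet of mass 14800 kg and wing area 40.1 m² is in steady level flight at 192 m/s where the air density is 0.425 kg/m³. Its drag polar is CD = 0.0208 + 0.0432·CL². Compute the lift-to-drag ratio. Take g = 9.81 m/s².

L/D = 15.4

Weight W = mg = 14800 × 9.81 = 1.4519×10^5 N; in level flight L = W.
q = ½ρv² = ½ × 0.425 × 192² = 7834 Pa.
CL = W/(q·S) = 1.4519×10^5 / (7834 × 40.1) = 0.4622.
CD = 0.0208 + 0.0432 × 0.4622² = 0.03003.
L/D = CL/CD = 0.4622 / 0.03003 = 15.4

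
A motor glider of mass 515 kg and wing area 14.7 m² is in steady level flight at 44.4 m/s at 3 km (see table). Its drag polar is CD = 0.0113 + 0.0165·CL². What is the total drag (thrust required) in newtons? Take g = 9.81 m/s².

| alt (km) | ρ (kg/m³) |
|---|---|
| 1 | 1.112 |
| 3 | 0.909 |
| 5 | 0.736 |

D = 181 N

At 3 km, from the table: ρ = 0.909 kg/m³.
In steady level flight, lift balances weight: W = mg = 515 × 9.81 = 5052.2 N.
Dynamic pressure q = 0.5 × 0.909 × 44.4² = 896 Pa.
Required CL = L/(qS) = 5052.2/(896·14.7) = 0.3836.
CD = 0.0113 + 0.0165 × 0.3836² = 0.01373.
D = q·S·CD = 896 × 14.7 × 0.01373 = 180.8 N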